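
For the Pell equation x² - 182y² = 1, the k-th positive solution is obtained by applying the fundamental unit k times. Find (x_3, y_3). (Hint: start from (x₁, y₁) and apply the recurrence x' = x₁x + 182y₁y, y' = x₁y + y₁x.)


Step 1: Find the fundamental solution (x₁, y₁) of x² - 182y² = 1.
  Expand √182 as a continued fraction. a₀ = ⌊√182⌋ = 13; iterate m_{k+1} = d_k·a_k − m_k, d_{k+1} = (182 − m_{k+1}²)/d_k, a_{k+1} = ⌊(a₀ + m_{k+1})/d_{k+1}⌋ (starting m₀ = 0, d₀ = 1), with convergents p_k = a_k·p_{k-1} + p_{k-2}, q_k = a_k·q_{k-1} + q_{k-2} (p₋₁ = 1, q₋₁ = 0):
  k = 0: a₀ = 13; p₀/q₀ = 13/1; p₀² − 182·q₀² = 169 − 182 = -13.
  k = 1: m = 13, d = 13, a = ⌊(13 + 13)/13⌋ = 2; p/q = (2·13 + 1)/(2·1 + 0) = 27/2; p² − 182·q² = 729 − 728 = 1.
  The first convergent with p² − 182·q² = 1 gives the fundamental solution (x₁, y₁) = (27, 2).
Step 2: Apply the recurrence (x_{n+1}, y_{n+1}) = (x₁x_n + 182y₁y_n, x₁y_n + y₁x_n) repeatedly.
  From (x_1, y_1) = (27, 2): x_2 = 27·27 + 182·2·2 = 1457; y_2 = 27·2 + 2·27 = 108.
  From (x_2, y_2) = (1457, 108): x_3 = 27·1457 + 182·2·108 = 78651; y_3 = 27·108 + 2·1457 = 5830.
Step 3: Verify x_3² - 182·y_3² = 6185979801 - 6185979800 = 1 (should be 1). ✓

(x_1, y_1) = (27, 2); (x_3, y_3) = (78651, 5830).


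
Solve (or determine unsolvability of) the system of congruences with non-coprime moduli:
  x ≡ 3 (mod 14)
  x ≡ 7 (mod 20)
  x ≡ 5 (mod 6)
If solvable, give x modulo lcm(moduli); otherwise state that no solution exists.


Moduli 14, 20, 6 are not pairwise coprime, so CRT works modulo lcm(m_i) when all pairwise compatibility conditions hold.
Pairwise compatibility: gcd(m_i, m_j) must divide a_i - a_j for every pair.
Merge one congruence at a time:
  Start: x ≡ 3 (mod 14).
  Combine with x ≡ 7 (mod 20): gcd(14, 20) = 2; 7 - 3 = 4, which IS divisible by 2, so compatible.
    Write x = 3 + 14·t and substitute into x ≡ 7 (mod 20): 14·t ≡ 7 − 3 = 4 (mod 20).
    Divide the congruence (and modulus) by g = 2: 7·t ≡ 2 (mod 10).
    The inverse of 7 mod 10 is 3 (since 7·3 = 21 = 2·10 + 1), so t ≡ 3·2 = 6 ≡ 6 (mod 10).
    Then x = 3 + 14·6 = 87, valid modulo lcm(14, 20) = 140: x ≡ 87 (mod 140).
  Combine with x ≡ 5 (mod 6): gcd(140, 6) = 2; 5 - 87 = -82, which IS divisible by 2, so compatible.
    Write x = 87 + 140·t and substitute into x ≡ 5 (mod 6): 140·t ≡ 5 − 87 = -82 (mod 6).
    Divide the congruence (and modulus) by g = 2: 70·t ≡ -41 (mod 3).
    Reduce coefficients mod 3: 1·t ≡ 1 (mod 3).
    So t ≡ 1 (mod 3).
    Then x = 87 + 140·1 = 227, valid modulo lcm(140, 6) = 420: x ≡ 227 (mod 420).
Verify: 227 mod 14 = 3, 227 mod 20 = 7, 227 mod 6 = 5.

x ≡ 227 (mod 420).


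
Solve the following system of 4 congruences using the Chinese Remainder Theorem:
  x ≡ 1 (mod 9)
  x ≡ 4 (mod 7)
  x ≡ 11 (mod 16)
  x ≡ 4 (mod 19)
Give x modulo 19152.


Product of moduli M = 9 · 7 · 16 · 19 = 19152.
Merge one congruence at a time:
  Start: x ≡ 1 (mod 9).
  Combine with x ≡ 4 (mod 7); new modulus lcm = 63.
    Write x = 1 + 9·t and substitute into x ≡ 4 (mod 7): 9·t ≡ 4 − 1 = 3 (mod 7).
    Reduce coefficients mod 7: 2·t ≡ 3 (mod 7).
    The inverse of 2 mod 7 is 4 (since 2·4 = 8 = 1·7 + 1), so t ≡ 4·3 = 12 ≡ 5 (mod 7).
    Then x = 1 + 9·5 = 46, valid modulo lcm(9, 7) = 63: x ≡ 46 (mod 63).
  Combine with x ≡ 11 (mod 16); new modulus lcm = 1008.
    Write x = 46 + 63·t and substitute into x ≡ 11 (mod 16): 63·t ≡ 11 − 46 = -35 (mod 16).
    Reduce coefficients mod 16: 15·t ≡ 13 (mod 16).
    The inverse of 15 mod 16 is 15 (since 15·15 = 225 = 14·16 + 1), so t ≡ 15·13 = 195 ≡ 3 (mod 16).
    Then x = 46 + 63·3 = 235, valid modulo lcm(63, 16) = 1008: x ≡ 235 (mod 1008).
  Combine with x ≡ 4 (mod 19); new modulus lcm = 19152.
    Write x = 235 + 1008·t and substitute into x ≡ 4 (mod 19): 1008·t ≡ 4 − 235 = -231 (mod 19).
    Reduce coefficients mod 19: 1·t ≡ 16 (mod 19).
    So t ≡ 16 (mod 19).
    Then x = 235 + 1008·16 = 16363, valid modulo lcm(1008, 19) = 19152: x ≡ 16363 (mod 19152).
Verify against each original: 16363 mod 9 = 1, 16363 mod 7 = 4, 16363 mod 16 = 11, 16363 mod 19 = 4.

x ≡ 16363 (mod 19152).


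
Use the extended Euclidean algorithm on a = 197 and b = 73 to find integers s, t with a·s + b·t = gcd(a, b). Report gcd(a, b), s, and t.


Euclidean algorithm on (197, 73) — divide until remainder is 0:
  197 = 2 · 73 + 51
  73 = 1 · 51 + 22
  51 = 2 · 22 + 7
  22 = 3 · 7 + 1
  7 = 7 · 1 + 0
gcd(197, 73) = 1.
Track Bezout coefficients alongside the remainders: start with r₀ = 197 = a·1 + b·0 (s = 1, t = 0) and r₁ = 73 = a·0 + b·1 (s = 0, t = 1); each new remainder r_{k+1} = r_{k-1} − q_k·r_k inherits s_{k+1} = s_{k-1} − q_k·s_k, t_{k+1} = t_{k-1} − q_k·t_k, so r_k = a·s_k + b·t_k at every step:
  q = 2: r = 51, s = 1 − 2·0 = 1, t = 0 − 2·1 = -2  (check: 197·1 + 73·(-2) = 51)
  q = 1: r = 22, s = 0 − 1·1 = -1, t = 1 − 1·(-2) = 3  (check: 197·(-1) + 73·3 = 22)
  q = 2: r = 7, s = 1 − 2·(-1) = 3, t = -2 − 2·3 = -8  (check: 197·3 + 73·(-8) = 7)
  q = 3: r = 1, s = -1 − 3·3 = -10, t = 3 − 3·(-8) = 27  (check: 197·(-10) + 73·27 = 1)
The row with r = 1 (the gcd) gives the Bezout coefficients s = -10, t = 27.
Result: 197 · (-10) + 73 · (27) = 1.

gcd(197, 73) = 1; s = -10, t = 27 (check: 197·(-10) + 73·27 = 1).


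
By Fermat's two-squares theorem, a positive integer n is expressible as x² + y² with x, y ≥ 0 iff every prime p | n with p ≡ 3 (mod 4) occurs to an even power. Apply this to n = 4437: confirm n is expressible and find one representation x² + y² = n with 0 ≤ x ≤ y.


Step 1: Factor n = 4437 = 3^2 · 17 · 29.
Step 2: Check the mod-4 condition on each prime factor: 3 ≡ 3 (mod 4), exponent 2 (must be even); 17 ≡ 1 (mod 4), exponent 1; 29 ≡ 1 (mod 4), exponent 1.
All primes ≡ 3 (mod 4) appear to even exponent (or don't appear), so by the two-squares theorem n IS expressible as a sum of two squares.
Step 3: Build a representation. Group n = k² · m with k = 3 and m = 17 · 29 = 493 (a product of primes ≡ 1 (mod 4)); a representation of m scales to one of n via (k·x)² + (k·y)² = k²(x² + y²). Each prime p ≡ 1 (mod 4) is itself a sum of two squares; find a² by testing p − a² for a perfect square:
  17: 17 − 1² = 16 = 4² ⇒ 17 = 1² + 4².
  29: 29 − 1² = 28, 29 − 2² = 25 = 5² ⇒ 29 = 2² + 5².
  Combine using the Brahmagupta–Fibonacci identity (a² + b²)(c² + d²) = (ac − bd)² + (ad + bc)² = (ac + bd)² + (ad − bc)²:
  17 · 29 = 493: from (1² + 4²)(2² + 5²), take (1·2 − 4·5, 1·5 + 4·2) = (2 − 20, 5 + 8) = (-18, 13); dropping signs (only squares matter) gives (18, 13); check 18² + 13² = 324 + 169 = 493 ✓.
  Scale by k = 3: (3·18, 3·13) = (54, 39).
Step 4: Order so x ≤ y and verify: 39² + 54² = 1521 + 2916 = 4437 = n. ✓

n = 4437 = 39² + 54² (one valid representation with x ≤ y).


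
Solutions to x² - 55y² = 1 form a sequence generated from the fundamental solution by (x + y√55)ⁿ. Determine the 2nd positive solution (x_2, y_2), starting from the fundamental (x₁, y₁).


Step 1: Find the fundamental solution (x₁, y₁) of x² - 55y² = 1.
  Expand √55 as a continued fraction. a₀ = ⌊√55⌋ = 7; iterate m_{k+1} = d_k·a_k − m_k, d_{k+1} = (55 − m_{k+1}²)/d_k, a_{k+1} = ⌊(a₀ + m_{k+1})/d_{k+1}⌋ (starting m₀ = 0, d₀ = 1), with convergents p_k = a_k·p_{k-1} + p_{k-2}, q_k = a_k·q_{k-1} + q_{k-2} (p₋₁ = 1, q₋₁ = 0):
  k = 0: a₀ = 7; p₀/q₀ = 7/1; p₀² − 55·q₀² = 49 − 55 = -6.
  k = 1: m = 7, d = 6, a = ⌊(7 + 7)/6⌋ = 2; p/q = (2·7 + 1)/(2·1 + 0) = 15/2; p² − 55·q² = 225 − 220 = 5.
  k = 2: m = 5, d = 5, a = ⌊(7 + 5)/5⌋ = 2; p/q = (2·15 + 7)/(2·2 + 1) = 37/5; p² − 55·q² = 1369 − 1375 = -6.
  k = 3: m = 5, d = 6, a = ⌊(7 + 5)/6⌋ = 2; p/q = (2·37 + 15)/(2·5 + 2) = 89/12; p² − 55·q² = 7921 − 7920 = 1.
  The first convergent with p² − 55·q² = 1 gives the fundamental solution (x₁, y₁) = (89, 12).
Step 2: Apply the recurrence (x_{n+1}, y_{n+1}) = (x₁x_n + 55y₁y_n, x₁y_n + y₁x_n) repeatedly.
  From (x_1, y_1) = (89, 12): x_2 = 89·89 + 55·12·12 = 15841; y_2 = 89·12 + 12·89 = 2136.
Step 3: Verify x_2² - 55·y_2² = 250937281 - 250937280 = 1 (should be 1). ✓

(x_1, y_1) = (89, 12); (x_2, y_2) = (15841, 2136).


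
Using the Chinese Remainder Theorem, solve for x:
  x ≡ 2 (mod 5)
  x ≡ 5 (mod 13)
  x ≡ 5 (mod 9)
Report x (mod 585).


Moduli 5, 13, 9 are pairwise coprime; by CRT there is a unique solution modulo M = 5 · 13 · 9 = 585.
Solve pairwise, accumulating the modulus:
  Start with x ≡ 2 (mod 5).
  Combine with x ≡ 5 (mod 13): since gcd(5, 13) = 1, we get a unique residue mod 65.
    Write x = 2 + 5·t and substitute into x ≡ 5 (mod 13): 5·t ≡ 5 − 2 = 3 (mod 13).
    The inverse of 5 mod 13 is 8 (since 5·8 = 40 = 3·13 + 1), so t ≡ 8·3 = 24 ≡ 11 (mod 13).
    Then x = 2 + 5·11 = 57, valid modulo lcm(5, 13) = 65: x ≡ 57 (mod 65).
  Combine with x ≡ 5 (mod 9): since gcd(65, 9) = 1, we get a unique residue mod 585.
    Write x = 57 + 65·t and substitute into x ≡ 5 (mod 9): 65·t ≡ 5 − 57 = -52 (mod 9).
    Reduce coefficients mod 9: 2·t ≡ 2 (mod 9).
    The inverse of 2 mod 9 is 5 (since 2·5 = 10 = 1·9 + 1), so t ≡ 5·2 = 10 ≡ 1 (mod 9).
    Then x = 57 + 65·1 = 122, valid modulo lcm(65, 9) = 585: x ≡ 122 (mod 585).
Verify: 122 mod 5 = 2 ✓, 122 mod 13 = 5 ✓, 122 mod 9 = 5 ✓.

x ≡ 122 (mod 585).


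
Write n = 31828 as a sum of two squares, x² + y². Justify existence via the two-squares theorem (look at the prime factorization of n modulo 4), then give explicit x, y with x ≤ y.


Step 1: Factor n = 31828 = 2^2 · 73 · 109.
Step 2: Check the mod-4 condition on each prime factor: 2 = 2 (special); 73 ≡ 1 (mod 4), exponent 1; 109 ≡ 1 (mod 4), exponent 1.
All primes ≡ 3 (mod 4) appear to even exponent (or don't appear), so by the two-squares theorem n IS expressible as a sum of two squares.
Step 3: Build a representation. Group n = k² · m with k = 2 and m = 73 · 109 = 7957 (a product of primes ≡ 1 (mod 4)); a representation of m scales to one of n via (k·x)² + (k·y)² = k²(x² + y²). Each prime p ≡ 1 (mod 4) is itself a sum of two squares; find a² by testing p − a² for a perfect square:
  73: 73 − 1² = 72, 73 − 2² = 69, 73 − 3² = 64 = 8² ⇒ 73 = 3² + 8².
  109: 109 − 1² = 108, 109 − 2² = 105, 109 − 3² = 100 = 10² ⇒ 109 = 3² + 10².
  Combine using the Brahmagupta–Fibonacci identity (a² + b²)(c² + d²) = (ac − bd)² + (ad + bc)² = (ac + bd)² + (ad − bc)²:
  73 · 109 = 7957: from (3² + 8²)(3² + 10²), take (3·3 − 8·10, 3·10 + 8·3) = (9 − 80, 30 + 24) = (-71, 54); dropping signs (only squares matter) gives (71, 54); check 71² + 54² = 5041 + 2916 = 7957 ✓.
  Scale by k = 2: (2·71, 2·54) = (142, 108).
Step 4: Order so x ≤ y and verify: 108² + 142² = 11664 + 20164 = 31828 = n. ✓

n = 31828 = 108² + 142² (one valid representation with x ≤ y).


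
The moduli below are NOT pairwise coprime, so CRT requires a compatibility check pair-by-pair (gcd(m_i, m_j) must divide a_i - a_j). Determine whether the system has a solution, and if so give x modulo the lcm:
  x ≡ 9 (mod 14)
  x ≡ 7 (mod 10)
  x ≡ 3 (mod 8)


Moduli 14, 10, 8 are not pairwise coprime, so CRT works modulo lcm(m_i) when all pairwise compatibility conditions hold.
Pairwise compatibility: gcd(m_i, m_j) must divide a_i - a_j for every pair.
Merge one congruence at a time:
  Start: x ≡ 9 (mod 14).
  Combine with x ≡ 7 (mod 10): gcd(14, 10) = 2; 7 - 9 = -2, which IS divisible by 2, so compatible.
    Write x = 9 + 14·t and substitute into x ≡ 7 (mod 10): 14·t ≡ 7 − 9 = -2 (mod 10).
    Divide the congruence (and modulus) by g = 2: 7·t ≡ -1 (mod 5).
    Reduce coefficients mod 5: 2·t ≡ 4 (mod 5).
    The inverse of 2 mod 5 is 3 (since 2·3 = 6 = 1·5 + 1), so t ≡ 3·4 = 12 ≡ 2 (mod 5).
    Then x = 9 + 14·2 = 37, valid modulo lcm(14, 10) = 70: x ≡ 37 (mod 70).
  Combine with x ≡ 3 (mod 8): gcd(70, 8) = 2; 3 - 37 = -34, which IS divisible by 2, so compatible.
    Write x = 37 + 70·t and substitute into x ≡ 3 (mod 8): 70·t ≡ 3 − 37 = -34 (mod 8).
    Divide the congruence (and modulus) by g = 2: 35·t ≡ -17 (mod 4).
    Reduce coefficients mod 4: 3·t ≡ 3 (mod 4).
    The inverse of 3 mod 4 is 3 (since 3·3 = 9 = 2·4 + 1), so t ≡ 3·3 = 9 ≡ 1 (mod 4).
    Then x = 37 + 70·1 = 107, valid modulo lcm(70, 8) = 280: x ≡ 107 (mod 280).
Verify: 107 mod 14 = 9, 107 mod 10 = 7, 107 mod 8 = 3.

x ≡ 107 (mod 280).


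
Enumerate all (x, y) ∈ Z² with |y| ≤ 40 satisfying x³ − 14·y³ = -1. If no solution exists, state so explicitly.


The equation is x³ - 14y³ = -1. For fixed y, x³ = 14·y³ − 1, so a solution requires the RHS to be a perfect cube.
Strategy: iterate y from -40 to 40, compute RHS = 14·y³ − 1, and check whether it is a (positive or negative) perfect cube.
Check small values of y:
  y = 0: RHS = -1 = (-1)³ ⇒ x = -1 works.
  y = 1: RHS = 13 is not a perfect cube.
  y = -1: RHS = -15 is not a perfect cube.
  y = 2: RHS = 111 is not a perfect cube.
  y = -2: RHS = -113 is not a perfect cube.
  y = 3: RHS = 377 is not a perfect cube.
  y = -3: RHS = -379 is not a perfect cube.
Continuing the search up to |y| = 40 finds no further solutions beyond those listed.
Collected solutions: (-1, 0).

Solutions (with |y| ≤ 40): (-1, 0).


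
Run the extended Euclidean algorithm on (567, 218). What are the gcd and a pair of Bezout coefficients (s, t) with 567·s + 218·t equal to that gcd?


Euclidean algorithm on (567, 218) — divide until remainder is 0:
  567 = 2 · 218 + 131
  218 = 1 · 131 + 87
  131 = 1 · 87 + 44
  87 = 1 · 44 + 43
  44 = 1 · 43 + 1
  43 = 43 · 1 + 0
gcd(567, 218) = 1.
Track Bezout coefficients alongside the remainders: start with r₀ = 567 = a·1 + b·0 (s = 1, t = 0) and r₁ = 218 = a·0 + b·1 (s = 0, t = 1); each new remainder r_{k+1} = r_{k-1} − q_k·r_k inherits s_{k+1} = s_{k-1} − q_k·s_k, t_{k+1} = t_{k-1} − q_k·t_k, so r_k = a·s_k + b·t_k at every step:
  q = 2: r = 131, s = 1 − 2·0 = 1, t = 0 − 2·1 = -2  (check: 567·1 + 218·(-2) = 131)
  q = 1: r = 87, s = 0 − 1·1 = -1, t = 1 − 1·(-2) = 3  (check: 567·(-1) + 218·3 = 87)
  q = 1: r = 44, s = 1 − 1·(-1) = 2, t = -2 − 1·3 = -5  (check: 567·2 + 218·(-5) = 44)
  q = 1: r = 43, s = -1 − 1·2 = -3, t = 3 − 1·(-5) = 8  (check: 567·(-3) + 218·8 = 43)
  q = 1: r = 1, s = 2 − 1·(-3) = 5, t = -5 − 1·8 = -13  (check: 567·5 + 218·(-13) = 1)
The row with r = 1 (the gcd) gives the Bezout coefficients s = 5, t = -13.
Result: 567 · (5) + 218 · (-13) = 1.

gcd(567, 218) = 1; s = 5, t = -13 (check: 567·5 + 218·(-13) = 1).


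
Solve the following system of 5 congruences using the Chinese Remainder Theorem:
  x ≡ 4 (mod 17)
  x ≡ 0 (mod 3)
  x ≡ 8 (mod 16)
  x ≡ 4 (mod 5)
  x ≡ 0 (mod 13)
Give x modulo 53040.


Product of moduli M = 17 · 3 · 16 · 5 · 13 = 53040.
Merge one congruence at a time:
  Start: x ≡ 4 (mod 17).
  Combine with x ≡ 0 (mod 3); new modulus lcm = 51.
    Write x = 4 + 17·t and substitute into x ≡ 0 (mod 3): 17·t ≡ 0 − 4 = -4 (mod 3).
    Reduce coefficients mod 3: 2·t ≡ 2 (mod 3).
    The inverse of 2 mod 3 is 2 (since 2·2 = 4 = 1·3 + 1), so t ≡ 2·2 = 4 ≡ 1 (mod 3).
    Then x = 4 + 17·1 = 21, valid modulo lcm(17, 3) = 51: x ≡ 21 (mod 51).
  Combine with x ≡ 8 (mod 16); new modulus lcm = 816.
    Write x = 21 + 51·t and substitute into x ≡ 8 (mod 16): 51·t ≡ 8 − 21 = -13 (mod 16).
    Reduce coefficients mod 16: 3·t ≡ 3 (mod 16).
    The inverse of 3 mod 16 is 11 (since 3·11 = 33 = 2·16 + 1), so t ≡ 11·3 = 33 ≡ 1 (mod 16).
    Then x = 21 + 51·1 = 72, valid modulo lcm(51, 16) = 816: x ≡ 72 (mod 816).
  Combine with x ≡ 4 (mod 5); new modulus lcm = 4080.
    Write x = 72 + 816·t and substitute into x ≡ 4 (mod 5): 816·t ≡ 4 − 72 = -68 (mod 5).
    Reduce coefficients mod 5: 1·t ≡ 2 (mod 5).
    So t ≡ 2 (mod 5).
    Then x = 72 + 816·2 = 1704, valid modulo lcm(816, 5) = 4080: x ≡ 1704 (mod 4080).
  Combine with x ≡ 0 (mod 13); new modulus lcm = 53040.
    Write x = 1704 + 4080·t and substitute into x ≡ 0 (mod 13): 4080·t ≡ 0 − 1704 = -1704 (mod 13).
    Reduce coefficients mod 13: 11·t ≡ 12 (mod 13).
    The inverse of 11 mod 13 is 6 (since 11·6 = 66 = 5·13 + 1), so t ≡ 6·12 = 72 ≡ 7 (mod 13).
    Then x = 1704 + 4080·7 = 30264, valid modulo lcm(4080, 13) = 53040: x ≡ 30264 (mod 53040).
Verify against each original: 30264 mod 17 = 4, 30264 mod 3 = 0, 30264 mod 16 = 8, 30264 mod 5 = 4, 30264 mod 13 = 0.

x ≡ 30264 (mod 53040).


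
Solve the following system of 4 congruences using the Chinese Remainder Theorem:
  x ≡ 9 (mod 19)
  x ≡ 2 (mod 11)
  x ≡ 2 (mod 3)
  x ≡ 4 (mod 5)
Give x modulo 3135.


Product of moduli M = 19 · 11 · 3 · 5 = 3135.
Merge one congruence at a time:
  Start: x ≡ 9 (mod 19).
  Combine with x ≡ 2 (mod 11); new modulus lcm = 209.
    Write x = 9 + 19·t and substitute into x ≡ 2 (mod 11): 19·t ≡ 2 − 9 = -7 (mod 11).
    Reduce coefficients mod 11: 8·t ≡ 4 (mod 11).
    The inverse of 8 mod 11 is 7 (since 8·7 = 56 = 5·11 + 1), so t ≡ 7·4 = 28 ≡ 6 (mod 11).
    Then x = 9 + 19·6 = 123, valid modulo lcm(19, 11) = 209: x ≡ 123 (mod 209).
  Combine with x ≡ 2 (mod 3); new modulus lcm = 627.
    Write x = 123 + 209·t and substitute into x ≡ 2 (mod 3): 209·t ≡ 2 − 123 = -121 (mod 3).
    Reduce coefficients mod 3: 2·t ≡ 2 (mod 3).
    The inverse of 2 mod 3 is 2 (since 2·2 = 4 = 1·3 + 1), so t ≡ 2·2 = 4 ≡ 1 (mod 3).
    Then x = 123 + 209·1 = 332, valid modulo lcm(209, 3) = 627: x ≡ 332 (mod 627).
  Combine with x ≡ 4 (mod 5); new modulus lcm = 3135.
    Write x = 332 + 627·t and substitute into x ≡ 4 (mod 5): 627·t ≡ 4 − 332 = -328 (mod 5).
    Reduce coefficients mod 5: 2·t ≡ 2 (mod 5).
    The inverse of 2 mod 5 is 3 (since 2·3 = 6 = 1·5 + 1), so t ≡ 3·2 = 6 ≡ 1 (mod 5).
    Then x = 332 + 627·1 = 959, valid modulo lcm(627, 5) = 3135: x ≡ 959 (mod 3135).
Verify against each original: 959 mod 19 = 9, 959 mod 11 = 2, 959 mod 3 = 2, 959 mod 5 = 4.

x ≡ 959 (mod 3135).


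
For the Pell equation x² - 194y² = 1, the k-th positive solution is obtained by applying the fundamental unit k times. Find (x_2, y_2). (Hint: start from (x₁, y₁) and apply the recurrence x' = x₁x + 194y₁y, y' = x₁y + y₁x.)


Step 1: Find the fundamental solution (x₁, y₁) of x² - 194y² = 1.
  Expand √194 as a continued fraction. a₀ = ⌊√194⌋ = 13; iterate m_{k+1} = d_k·a_k − m_k, d_{k+1} = (194 − m_{k+1}²)/d_k, a_{k+1} = ⌊(a₀ + m_{k+1})/d_{k+1}⌋ (starting m₀ = 0, d₀ = 1), with convergents p_k = a_k·p_{k-1} + p_{k-2}, q_k = a_k·q_{k-1} + q_{k-2} (p₋₁ = 1, q₋₁ = 0):
  k = 0: a₀ = 13; p₀/q₀ = 13/1; p₀² − 194·q₀² = 169 − 194 = -25.
  k = 1: m = 13, d = 25, a = ⌊(13 + 13)/25⌋ = 1; p/q = (1·13 + 1)/(1·1 + 0) = 14/1; p² − 194·q² = 196 − 194 = 2.
  k = 2: m = 12, d = 2, a = ⌊(13 + 12)/2⌋ = 12; p/q = (12·14 + 13)/(12·1 + 1) = 181/13; p² − 194·q² = 32761 − 32786 = -25.
  k = 3: m = 12, d = 25, a = ⌊(13 + 12)/25⌋ = 1; p/q = (1·181 + 14)/(1·13 + 1) = 195/14; p² − 194·q² = 38025 − 38024 = 1.
  The first convergent with p² − 194·q² = 1 gives the fundamental solution (x₁, y₁) = (195, 14).
Step 2: Apply the recurrence (x_{n+1}, y_{n+1}) = (x₁x_n + 194y₁y_n, x₁y_n + y₁x_n) repeatedly.
  From (x_1, y_1) = (195, 14): x_2 = 195·195 + 194·14·14 = 76049; y_2 = 195·14 + 14·195 = 5460.
Step 3: Verify x_2² - 194·y_2² = 5783450401 - 5783450400 = 1 (should be 1). ✓

(x_1, y_1) = (195, 14); (x_2, y_2) = (76049, 5460).


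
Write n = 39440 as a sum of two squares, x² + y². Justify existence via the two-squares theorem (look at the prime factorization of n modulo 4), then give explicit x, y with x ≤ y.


Step 1: Factor n = 39440 = 2^4 · 5 · 17 · 29.
Step 2: Check the mod-4 condition on each prime factor: 2 = 2 (special); 5 ≡ 1 (mod 4), exponent 1; 17 ≡ 1 (mod 4), exponent 1; 29 ≡ 1 (mod 4), exponent 1.
All primes ≡ 3 (mod 4) appear to even exponent (or don't appear), so by the two-squares theorem n IS expressible as a sum of two squares.
Step 3: Build a representation. Group n = k² · m with k = 4 and m = 5 · 17 · 29 = 2465 (a product of primes ≡ 1 (mod 4)); a representation of m scales to one of n via (k·x)² + (k·y)² = k²(x² + y²). Each prime p ≡ 1 (mod 4) is itself a sum of two squares; find a² by testing p − a² for a perfect square:
  5: 5 − 1² = 4 = 2² ⇒ 5 = 1² + 2².
  17: 17 − 1² = 16 = 4² ⇒ 17 = 1² + 4².
  29: 29 − 1² = 28, 29 − 2² = 25 = 5² ⇒ 29 = 2² + 5².
  Combine using the Brahmagupta–Fibonacci identity (a² + b²)(c² + d²) = (ac − bd)² + (ad + bc)² = (ac + bd)² + (ad − bc)²:
  5 · 17 = 85: from (1² + 2²)(1² + 4²), take (1·1 − 2·4, 1·4 + 2·1) = (1 − 8, 4 + 2) = (-7, 6); dropping signs (only squares matter) gives (7, 6); check 7² + 6² = 49 + 36 = 85 ✓.
  85 · 29 = 2465: from (7² + 6²)(2² + 5²), take (7·2 − 6·5, 7·5 + 6·2) = (14 − 30, 35 + 12) = (-16, 47); dropping signs (only squares matter) gives (16, 47); check 16² + 47² = 256 + 2209 = 2465 ✓.
  Scale by k = 4: (4·16, 4·47) = (64, 188).
Step 4: Order so x ≤ y and verify: 64² + 188² = 4096 + 35344 = 39440 = n. ✓

n = 39440 = 64² + 188² (one valid representation with x ≤ y).


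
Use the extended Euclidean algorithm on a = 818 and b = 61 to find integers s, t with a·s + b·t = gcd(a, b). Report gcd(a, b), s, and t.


Euclidean algorithm on (818, 61) — divide until remainder is 0:
  818 = 13 · 61 + 25
  61 = 2 · 25 + 11
  25 = 2 · 11 + 3
  11 = 3 · 3 + 2
  3 = 1 · 2 + 1
  2 = 2 · 1 + 0
gcd(818, 61) = 1.
Track Bezout coefficients alongside the remainders: start with r₀ = 818 = a·1 + b·0 (s = 1, t = 0) and r₁ = 61 = a·0 + b·1 (s = 0, t = 1); each new remainder r_{k+1} = r_{k-1} − q_k·r_k inherits s_{k+1} = s_{k-1} − q_k·s_k, t_{k+1} = t_{k-1} − q_k·t_k, so r_k = a·s_k + b·t_k at every step:
  q = 13: r = 25, s = 1 − 13·0 = 1, t = 0 − 13·1 = -13  (check: 818·1 + 61·(-13) = 25)
  q = 2: r = 11, s = 0 − 2·1 = -2, t = 1 − 2·(-13) = 27  (check: 818·(-2) + 61·27 = 11)
  q = 2: r = 3, s = 1 − 2·(-2) = 5, t = -13 − 2·27 = -67  (check: 818·5 + 61·(-67) = 3)
  q = 3: r = 2, s = -2 − 3·5 = -17, t = 27 − 3·(-67) = 228  (check: 818·(-17) + 61·228 = 2)
  q = 1: r = 1, s = 5 − 1·(-17) = 22, t = -67 − 1·228 = -295  (check: 818·22 + 61·(-295) = 1)
The row with r = 1 (the gcd) gives the Bezout coefficients s = 22, t = -295.
Result: 818 · (22) + 61 · (-295) = 1.

gcd(818, 61) = 1; s = 22, t = -295 (check: 818·22 + 61·(-295) = 1).


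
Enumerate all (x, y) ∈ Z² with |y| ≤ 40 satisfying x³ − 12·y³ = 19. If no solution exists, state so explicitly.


The equation is x³ - 12y³ = 19. For fixed y, x³ = 12·y³ + 19, so a solution requires the RHS to be a perfect cube.
Strategy: iterate y from -40 to 40, compute RHS = 12·y³ + 19, and check whether it is a (positive or negative) perfect cube.
Check small values of y:
  y = 0: RHS = 19 is not a perfect cube.
  y = 1: RHS = 31 is not a perfect cube.
  y = -1: RHS = 7 is not a perfect cube.
  y = 2: RHS = 115 is not a perfect cube.
  y = -2: RHS = -77 is not a perfect cube.
  y = 3: RHS = 343 = (7)³ ⇒ x = 7 works.
  y = -3: RHS = -305 is not a perfect cube.
Continuing the search up to |y| = 40 finds no further solutions beyond those listed.
Collected solutions: (7, 3).

Solutions (with |y| ≤ 40): (7, 3).


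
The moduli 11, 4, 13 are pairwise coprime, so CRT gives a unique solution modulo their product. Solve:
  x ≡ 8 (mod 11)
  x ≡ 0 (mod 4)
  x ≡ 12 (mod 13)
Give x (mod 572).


Moduli 11, 4, 13 are pairwise coprime; by CRT there is a unique solution modulo M = 11 · 4 · 13 = 572.
Solve pairwise, accumulating the modulus:
  Start with x ≡ 8 (mod 11).
  Combine with x ≡ 0 (mod 4): since gcd(11, 4) = 1, we get a unique residue mod 44.
    Write x = 8 + 11·t and substitute into x ≡ 0 (mod 4): 11·t ≡ 0 − 8 = -8 (mod 4).
    Reduce coefficients mod 4: 3·t ≡ 0 (mod 4).
    The inverse of 3 mod 4 is 3 (since 3·3 = 9 = 2·4 + 1), so t ≡ 3·0 = 0 ≡ 0 (mod 4).
    Then x = 8 + 11·0 = 8, valid modulo lcm(11, 4) = 44: x ≡ 8 (mod 44).
  Combine with x ≡ 12 (mod 13): since gcd(44, 13) = 1, we get a unique residue mod 572.
    Write x = 8 + 44·t and substitute into x ≡ 12 (mod 13): 44·t ≡ 12 − 8 = 4 (mod 13).
    Reduce coefficients mod 13: 5·t ≡ 4 (mod 13).
    The inverse of 5 mod 13 is 8 (since 5·8 = 40 = 3·13 + 1), so t ≡ 8·4 = 32 ≡ 6 (mod 13).
    Then x = 8 + 44·6 = 272, valid modulo lcm(44, 13) = 572: x ≡ 272 (mod 572).
Verify: 272 mod 11 = 8 ✓, 272 mod 4 = 0 ✓, 272 mod 13 = 12 ✓.

x ≡ 272 (mod 572).


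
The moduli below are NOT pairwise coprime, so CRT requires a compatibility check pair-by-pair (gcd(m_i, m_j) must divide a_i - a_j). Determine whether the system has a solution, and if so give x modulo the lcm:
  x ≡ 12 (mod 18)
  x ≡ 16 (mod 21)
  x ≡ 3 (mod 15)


Moduli 18, 21, 15 are not pairwise coprime, so CRT works modulo lcm(m_i) when all pairwise compatibility conditions hold.
Pairwise compatibility: gcd(m_i, m_j) must divide a_i - a_j for every pair.
Merge one congruence at a time:
  Start: x ≡ 12 (mod 18).
  Combine with x ≡ 16 (mod 21): gcd(18, 21) = 3, and 16 - 12 = 4 is NOT divisible by 3.
    ⇒ system is inconsistent (no integer solution).

No solution (the system is inconsistent).


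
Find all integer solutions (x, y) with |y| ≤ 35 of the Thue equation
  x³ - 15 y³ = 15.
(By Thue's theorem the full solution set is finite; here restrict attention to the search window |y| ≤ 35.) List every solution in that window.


The equation is x³ - 15y³ = 15. For fixed y, x³ = 15·y³ + 15, so a solution requires the RHS to be a perfect cube.
Strategy: iterate y from -35 to 35, compute RHS = 15·y³ + 15, and check whether it is a (positive or negative) perfect cube.
Check small values of y:
  y = 0: RHS = 15 is not a perfect cube.
  y = 1: RHS = 30 is not a perfect cube.
  y = -1: RHS = 0 = (0)³ ⇒ x = 0 works.
  y = 2: RHS = 135 is not a perfect cube.
  y = -2: RHS = -105 is not a perfect cube.
  y = 3: RHS = 420 is not a perfect cube.
  y = -3: RHS = -390 is not a perfect cube.
Continuing the search up to |y| = 35 finds no further solutions beyond those listed.
Collected solutions: (0, -1).

Solutions (with |y| ≤ 35): (0, -1).


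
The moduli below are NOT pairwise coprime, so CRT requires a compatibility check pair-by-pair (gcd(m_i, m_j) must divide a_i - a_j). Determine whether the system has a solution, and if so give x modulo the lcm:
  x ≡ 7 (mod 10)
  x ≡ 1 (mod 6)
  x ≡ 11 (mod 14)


Moduli 10, 6, 14 are not pairwise coprime, so CRT works modulo lcm(m_i) when all pairwise compatibility conditions hold.
Pairwise compatibility: gcd(m_i, m_j) must divide a_i - a_j for every pair.
Merge one congruence at a time:
  Start: x ≡ 7 (mod 10).
  Combine with x ≡ 1 (mod 6): gcd(10, 6) = 2; 1 - 7 = -6, which IS divisible by 2, so compatible.
    Write x = 7 + 10·t and substitute into x ≡ 1 (mod 6): 10·t ≡ 1 − 7 = -6 (mod 6).
    Divide the congruence (and modulus) by g = 2: 5·t ≡ -3 (mod 3).
    Reduce coefficients mod 3: 2·t ≡ 0 (mod 3).
    The inverse of 2 mod 3 is 2 (since 2·2 = 4 = 1·3 + 1), so t ≡ 2·0 = 0 ≡ 0 (mod 3).
    Then x = 7 + 10·0 = 7, valid modulo lcm(10, 6) = 30: x ≡ 7 (mod 30).
  Combine with x ≡ 11 (mod 14): gcd(30, 14) = 2; 11 - 7 = 4, which IS divisible by 2, so compatible.
    Write x = 7 + 30·t and substitute into x ≡ 11 (mod 14): 30·t ≡ 11 − 7 = 4 (mod 14).
    Divide the congruence (and modulus) by g = 2: 15·t ≡ 2 (mod 7).
    Reduce coefficients mod 7: 1·t ≡ 2 (mod 7).
    So t ≡ 2 (mod 7).
    Then x = 7 + 30·2 = 67, valid modulo lcm(30, 14) = 210: x ≡ 67 (mod 210).
Verify: 67 mod 10 = 7, 67 mod 6 = 1, 67 mod 14 = 11.

x ≡ 67 (mod 210).


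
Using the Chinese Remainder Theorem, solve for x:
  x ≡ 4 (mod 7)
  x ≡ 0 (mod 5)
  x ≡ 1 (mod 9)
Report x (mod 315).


Moduli 7, 5, 9 are pairwise coprime; by CRT there is a unique solution modulo M = 7 · 5 · 9 = 315.
Solve pairwise, accumulating the modulus:
  Start with x ≡ 4 (mod 7).
  Combine with x ≡ 0 (mod 5): since gcd(7, 5) = 1, we get a unique residue mod 35.
    Write x = 4 + 7·t and substitute into x ≡ 0 (mod 5): 7·t ≡ 0 − 4 = -4 (mod 5).
    Reduce coefficients mod 5: 2·t ≡ 1 (mod 5).
    The inverse of 2 mod 5 is 3 (since 2·3 = 6 = 1·5 + 1), so t ≡ 3·1 = 3 ≡ 3 (mod 5).
    Then x = 4 + 7·3 = 25, valid modulo lcm(7, 5) = 35: x ≡ 25 (mod 35).
  Combine with x ≡ 1 (mod 9): since gcd(35, 9) = 1, we get a unique residue mod 315.
    Write x = 25 + 35·t and substitute into x ≡ 1 (mod 9): 35·t ≡ 1 − 25 = -24 (mod 9).
    Reduce coefficients mod 9: 8·t ≡ 3 (mod 9).
    The inverse of 8 mod 9 is 8 (since 8·8 = 64 = 7·9 + 1), so t ≡ 8·3 = 24 ≡ 6 (mod 9).
    Then x = 25 + 35·6 = 235, valid modulo lcm(35, 9) = 315: x ≡ 235 (mod 315).
Verify: 235 mod 7 = 4 ✓, 235 mod 5 = 0 ✓, 235 mod 9 = 1 ✓.

x ≡ 235 (mod 315).


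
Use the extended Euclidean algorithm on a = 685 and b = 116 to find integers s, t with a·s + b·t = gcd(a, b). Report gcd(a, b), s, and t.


Euclidean algorithm on (685, 116) — divide until remainder is 0:
  685 = 5 · 116 + 105
  116 = 1 · 105 + 11
  105 = 9 · 11 + 6
  11 = 1 · 6 + 5
  6 = 1 · 5 + 1
  5 = 5 · 1 + 0
gcd(685, 116) = 1.
Track Bezout coefficients alongside the remainders: start with r₀ = 685 = a·1 + b·0 (s = 1, t = 0) and r₁ = 116 = a·0 + b·1 (s = 0, t = 1); each new remainder r_{k+1} = r_{k-1} − q_k·r_k inherits s_{k+1} = s_{k-1} − q_k·s_k, t_{k+1} = t_{k-1} − q_k·t_k, so r_k = a·s_k + b·t_k at every step:
  q = 5: r = 105, s = 1 − 5·0 = 1, t = 0 − 5·1 = -5  (check: 685·1 + 116·(-5) = 105)
  q = 1: r = 11, s = 0 − 1·1 = -1, t = 1 − 1·(-5) = 6  (check: 685·(-1) + 116·6 = 11)
  q = 9: r = 6, s = 1 − 9·(-1) = 10, t = -5 − 9·6 = -59  (check: 685·10 + 116·(-59) = 6)
  q = 1: r = 5, s = -1 − 1·10 = -11, t = 6 − 1·(-59) = 65  (check: 685·(-11) + 116·65 = 5)
  q = 1: r = 1, s = 10 − 1·(-11) = 21, t = -59 − 1·65 = -124  (check: 685·21 + 116·(-124) = 1)
The row with r = 1 (the gcd) gives the Bezout coefficients s = 21, t = -124.
Result: 685 · (21) + 116 · (-124) = 1.

gcd(685, 116) = 1; s = 21, t = -124 (check: 685·21 + 116·(-124) = 1).


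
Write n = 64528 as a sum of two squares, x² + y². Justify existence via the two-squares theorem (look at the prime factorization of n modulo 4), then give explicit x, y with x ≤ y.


Step 1: Factor n = 64528 = 2^4 · 37 · 109.
Step 2: Check the mod-4 condition on each prime factor: 2 = 2 (special); 37 ≡ 1 (mod 4), exponent 1; 109 ≡ 1 (mod 4), exponent 1.
All primes ≡ 3 (mod 4) appear to even exponent (or don't appear), so by the two-squares theorem n IS expressible as a sum of two squares.
Step 3: Build a representation. Group n = k² · m with k = 4 and m = 37 · 109 = 4033 (a product of primes ≡ 1 (mod 4)); a representation of m scales to one of n via (k·x)² + (k·y)² = k²(x² + y²). Each prime p ≡ 1 (mod 4) is itself a sum of two squares; find a² by testing p − a² for a perfect square:
  37: 37 − 1² = 36 = 6² ⇒ 37 = 1² + 6².
  109: 109 − 1² = 108, 109 − 2² = 105, 109 − 3² = 100 = 10² ⇒ 109 = 3² + 10².
  Combine using the Brahmagupta–Fibonacci identity (a² + b²)(c² + d²) = (ac − bd)² + (ad + bc)² = (ac + bd)² + (ad − bc)²:
  37 · 109 = 4033: from (1² + 6²)(3² + 10²), take (1·3 − 6·10, 1·10 + 6·3) = (3 − 60, 10 + 18) = (-57, 28); dropping signs (only squares matter) gives (57, 28); check 57² + 28² = 3249 + 784 = 4033 ✓.
  Scale by k = 4: (4·57, 4·28) = (228, 112).
Step 4: Order so x ≤ y and verify: 112² + 228² = 12544 + 51984 = 64528 = n. ✓

n = 64528 = 112² + 228² (one valid representation with x ≤ y).


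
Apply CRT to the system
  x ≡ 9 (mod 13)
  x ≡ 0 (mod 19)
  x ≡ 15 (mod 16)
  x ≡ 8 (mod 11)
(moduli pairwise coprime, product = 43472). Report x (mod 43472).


Product of moduli M = 13 · 19 · 16 · 11 = 43472.
Merge one congruence at a time:
  Start: x ≡ 9 (mod 13).
  Combine with x ≡ 0 (mod 19); new modulus lcm = 247.
    Write x = 9 + 13·t and substitute into x ≡ 0 (mod 19): 13·t ≡ 0 − 9 = -9 (mod 19).
    Reduce coefficients mod 19: 13·t ≡ 10 (mod 19).
    The inverse of 13 mod 19 is 3 (since 13·3 = 39 = 2·19 + 1), so t ≡ 3·10 = 30 ≡ 11 (mod 19).
    Then x = 9 + 13·11 = 152, valid modulo lcm(13, 19) = 247: x ≡ 152 (mod 247).
  Combine with x ≡ 15 (mod 16); new modulus lcm = 3952.
    Write x = 152 + 247·t and substitute into x ≡ 15 (mod 16): 247·t ≡ 15 − 152 = -137 (mod 16).
    Reduce coefficients mod 16: 7·t ≡ 7 (mod 16).
    The inverse of 7 mod 16 is 7 (since 7·7 = 49 = 3·16 + 1), so t ≡ 7·7 = 49 ≡ 1 (mod 16).
    Then x = 152 + 247·1 = 399, valid modulo lcm(247, 16) = 3952: x ≡ 399 (mod 3952).
  Combine with x ≡ 8 (mod 11); new modulus lcm = 43472.
    Write x = 399 + 3952·t and substitute into x ≡ 8 (mod 11): 3952·t ≡ 8 − 399 = -391 (mod 11).
    Reduce coefficients mod 11: 3·t ≡ 5 (mod 11).
    The inverse of 3 mod 11 is 4 (since 3·4 = 12 = 1·11 + 1), so t ≡ 4·5 = 20 ≡ 9 (mod 11).
    Then x = 399 + 3952·9 = 35967, valid modulo lcm(3952, 11) = 43472: x ≡ 35967 (mod 43472).
Verify against each original: 35967 mod 13 = 9, 35967 mod 19 = 0, 35967 mod 16 = 15, 35967 mod 11 = 8.

x ≡ 35967 (mod 43472).


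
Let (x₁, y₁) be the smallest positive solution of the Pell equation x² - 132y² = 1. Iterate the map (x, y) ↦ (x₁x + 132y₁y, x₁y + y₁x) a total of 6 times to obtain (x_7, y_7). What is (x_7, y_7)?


Step 1: Find the fundamental solution (x₁, y₁) of x² - 132y² = 1.
  Expand √132 as a continued fraction. a₀ = ⌊√132⌋ = 11; iterate m_{k+1} = d_k·a_k − m_k, d_{k+1} = (132 − m_{k+1}²)/d_k, a_{k+1} = ⌊(a₀ + m_{k+1})/d_{k+1}⌋ (starting m₀ = 0, d₀ = 1), with convergents p_k = a_k·p_{k-1} + p_{k-2}, q_k = a_k·q_{k-1} + q_{k-2} (p₋₁ = 1, q₋₁ = 0):
  k = 0: a₀ = 11; p₀/q₀ = 11/1; p₀² − 132·q₀² = 121 − 132 = -11.
  k = 1: m = 11, d = 11, a = ⌊(11 + 11)/11⌋ = 2; p/q = (2·11 + 1)/(2·1 + 0) = 23/2; p² − 132·q² = 529 − 528 = 1.
  The first convergent with p² − 132·q² = 1 gives the fundamental solution (x₁, y₁) = (23, 2).
Step 2: Apply the recurrence (x_{n+1}, y_{n+1}) = (x₁x_n + 132y₁y_n, x₁y_n + y₁x_n) repeatedly.
  From (x_1, y_1) = (23, 2): x_2 = 23·23 + 132·2·2 = 1057; y_2 = 23·2 + 2·23 = 92.
  From (x_2, y_2) = (1057, 92): x_3 = 23·1057 + 132·2·92 = 48599; y_3 = 23·92 + 2·1057 = 4230.
  From (x_3, y_3) = (48599, 4230): x_4 = 23·48599 + 132·2·4230 = 2234497; y_4 = 23·4230 + 2·48599 = 194488.
  From (x_4, y_4) = (2234497, 194488): x_5 = 23·2234497 + 132·2·194488 = 102738263; y_5 = 23·194488 + 2·2234497 = 8942218.
  From (x_5, y_5) = (102738263, 8942218): x_6 = 23·102738263 + 132·2·8942218 = 4723725601; y_6 = 23·8942218 + 2·102738263 = 411147540.
  From (x_6, y_6) = (4723725601, 411147540): x_7 = 23·4723725601 + 132·2·411147540 = 217188639383; y_7 = 23·411147540 + 2·4723725601 = 18903844622.
Step 3: Verify x_7² - 132·y_7² = 47170905077038818620689 - 47170905077038818620688 = 1 (should be 1). ✓

(x_1, y_1) = (23, 2); (x_7, y_7) = (217188639383, 18903844622).


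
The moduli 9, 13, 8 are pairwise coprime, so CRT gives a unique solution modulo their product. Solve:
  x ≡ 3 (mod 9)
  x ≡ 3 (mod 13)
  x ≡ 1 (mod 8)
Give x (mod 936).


Moduli 9, 13, 8 are pairwise coprime; by CRT there is a unique solution modulo M = 9 · 13 · 8 = 936.
Solve pairwise, accumulating the modulus:
  Start with x ≡ 3 (mod 9).
  Combine with x ≡ 3 (mod 13): since gcd(9, 13) = 1, we get a unique residue mod 117.
    Write x = 3 + 9·t and substitute into x ≡ 3 (mod 13): 9·t ≡ 3 − 3 = 0 (mod 13).
    The inverse of 9 mod 13 is 3 (since 9·3 = 27 = 2·13 + 1), so t ≡ 3·0 = 0 ≡ 0 (mod 13).
    Then x = 3 + 9·0 = 3, valid modulo lcm(9, 13) = 117: x ≡ 3 (mod 117).
  Combine with x ≡ 1 (mod 8): since gcd(117, 8) = 1, we get a unique residue mod 936.
    Write x = 3 + 117·t and substitute into x ≡ 1 (mod 8): 117·t ≡ 1 − 3 = -2 (mod 8).
    Reduce coefficients mod 8: 5·t ≡ 6 (mod 8).
    The inverse of 5 mod 8 is 5 (since 5·5 = 25 = 3·8 + 1), so t ≡ 5·6 = 30 ≡ 6 (mod 8).
    Then x = 3 + 117·6 = 705, valid modulo lcm(117, 8) = 936: x ≡ 705 (mod 936).
Verify: 705 mod 9 = 3 ✓, 705 mod 13 = 3 ✓, 705 mod 8 = 1 ✓.

x ≡ 705 (mod 936).


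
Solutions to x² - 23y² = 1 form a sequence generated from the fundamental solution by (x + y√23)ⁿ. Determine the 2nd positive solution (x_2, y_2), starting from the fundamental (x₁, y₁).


Step 1: Find the fundamental solution (x₁, y₁) of x² - 23y² = 1.
  Expand √23 as a continued fraction. a₀ = ⌊√23⌋ = 4; iterate m_{k+1} = d_k·a_k − m_k, d_{k+1} = (23 − m_{k+1}²)/d_k, a_{k+1} = ⌊(a₀ + m_{k+1})/d_{k+1}⌋ (starting m₀ = 0, d₀ = 1), with convergents p_k = a_k·p_{k-1} + p_{k-2}, q_k = a_k·q_{k-1} + q_{k-2} (p₋₁ = 1, q₋₁ = 0):
  k = 0: a₀ = 4; p₀/q₀ = 4/1; p₀² − 23·q₀² = 16 − 23 = -7.
  k = 1: m = 4, d = 7, a = ⌊(4 + 4)/7⌋ = 1; p/q = (1·4 + 1)/(1·1 + 0) = 5/1; p² − 23·q² = 25 − 23 = 2.
  k = 2: m = 3, d = 2, a = ⌊(4 + 3)/2⌋ = 3; p/q = (3·5 + 4)/(3·1 + 1) = 19/4; p² − 23·q² = 361 − 368 = -7.
  k = 3: m = 3, d = 7, a = ⌊(4 + 3)/7⌋ = 1; p/q = (1·19 + 5)/(1·4 + 1) = 24/5; p² − 23·q² = 576 − 575 = 1.
  The first convergent with p² − 23·q² = 1 gives the fundamental solution (x₁, y₁) = (24, 5).
Step 2: Apply the recurrence (x_{n+1}, y_{n+1}) = (x₁x_n + 23y₁y_n, x₁y_n + y₁x_n) repeatedly.
  From (x_1, y_1) = (24, 5): x_2 = 24·24 + 23·5·5 = 1151; y_2 = 24·5 + 5·24 = 240.
Step 3: Verify x_2² - 23·y_2² = 1324801 - 1324800 = 1 (should be 1). ✓

(x_1, y_1) = (24, 5); (x_2, y_2) = (1151, 240).


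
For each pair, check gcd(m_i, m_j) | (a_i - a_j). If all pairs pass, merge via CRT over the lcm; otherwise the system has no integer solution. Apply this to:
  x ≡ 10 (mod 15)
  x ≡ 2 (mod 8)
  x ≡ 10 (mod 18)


Moduli 15, 8, 18 are not pairwise coprime, so CRT works modulo lcm(m_i) when all pairwise compatibility conditions hold.
Pairwise compatibility: gcd(m_i, m_j) must divide a_i - a_j for every pair.
Merge one congruence at a time:
  Start: x ≡ 10 (mod 15).
  Combine with x ≡ 2 (mod 8): gcd(15, 8) = 1; 2 - 10 = -8, which IS divisible by 1, so compatible.
    Write x = 10 + 15·t and substitute into x ≡ 2 (mod 8): 15·t ≡ 2 − 10 = -8 (mod 8).
    Reduce coefficients mod 8: 7·t ≡ 0 (mod 8).
    The inverse of 7 mod 8 is 7 (since 7·7 = 49 = 6·8 + 1), so t ≡ 7·0 = 0 ≡ 0 (mod 8).
    Then x = 10 + 15·0 = 10, valid modulo lcm(15, 8) = 120: x ≡ 10 (mod 120).
  Combine with x ≡ 10 (mod 18): gcd(120, 18) = 6; 10 - 10 = 0, which IS divisible by 6, so compatible.
    Write x = 10 + 120·t and substitute into x ≡ 10 (mod 18): 120·t ≡ 10 − 10 = 0 (mod 18).
    Divide the congruence (and modulus) by g = 6: 20·t ≡ 0 (mod 3).
    Reduce coefficients mod 3: 2·t ≡ 0 (mod 3).
    The inverse of 2 mod 3 is 2 (since 2·2 = 4 = 1·3 + 1), so t ≡ 2·0 = 0 ≡ 0 (mod 3).
    Then x = 10 + 120·0 = 10, valid modulo lcm(120, 18) = 360: x ≡ 10 (mod 360).
Verify: 10 mod 15 = 10, 10 mod 8 = 2, 10 mod 18 = 10.

x ≡ 10 (mod 360).


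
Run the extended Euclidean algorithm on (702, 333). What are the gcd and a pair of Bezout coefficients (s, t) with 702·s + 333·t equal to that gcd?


Euclidean algorithm on (702, 333) — divide until remainder is 0:
  702 = 2 · 333 + 36
  333 = 9 · 36 + 9
  36 = 4 · 9 + 0
gcd(702, 333) = 9.
Track Bezout coefficients alongside the remainders: start with r₀ = 702 = a·1 + b·0 (s = 1, t = 0) and r₁ = 333 = a·0 + b·1 (s = 0, t = 1); each new remainder r_{k+1} = r_{k-1} − q_k·r_k inherits s_{k+1} = s_{k-1} − q_k·s_k, t_{k+1} = t_{k-1} − q_k·t_k, so r_k = a·s_k + b·t_k at every step:
  q = 2: r = 36, s = 1 − 2·0 = 1, t = 0 − 2·1 = -2  (check: 702·1 + 333·(-2) = 36)
  q = 9: r = 9, s = 0 − 9·1 = -9, t = 1 − 9·(-2) = 19  (check: 702·(-9) + 333·19 = 9)
The row with r = 9 (the gcd) gives the Bezout coefficients s = -9, t = 19.
Result: 702 · (-9) + 333 · (19) = 9.

gcd(702, 333) = 9; s = -9, t = 19 (check: 702·(-9) + 333·19 = 9).
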